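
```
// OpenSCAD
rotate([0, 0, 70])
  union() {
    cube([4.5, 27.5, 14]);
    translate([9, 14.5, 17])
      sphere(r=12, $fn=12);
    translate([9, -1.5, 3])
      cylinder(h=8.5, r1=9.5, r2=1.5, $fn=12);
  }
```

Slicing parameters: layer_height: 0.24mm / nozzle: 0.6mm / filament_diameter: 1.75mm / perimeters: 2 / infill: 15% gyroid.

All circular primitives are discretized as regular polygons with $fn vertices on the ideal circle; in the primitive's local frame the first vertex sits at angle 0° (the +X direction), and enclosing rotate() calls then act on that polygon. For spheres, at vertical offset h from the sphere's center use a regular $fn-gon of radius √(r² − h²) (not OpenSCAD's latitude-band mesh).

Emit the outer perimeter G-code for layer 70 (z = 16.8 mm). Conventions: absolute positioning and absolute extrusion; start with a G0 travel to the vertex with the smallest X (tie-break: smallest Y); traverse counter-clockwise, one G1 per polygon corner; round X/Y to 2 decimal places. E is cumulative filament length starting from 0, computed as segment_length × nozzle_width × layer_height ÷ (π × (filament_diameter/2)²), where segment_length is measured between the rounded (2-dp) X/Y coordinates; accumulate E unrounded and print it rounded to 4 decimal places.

At z = 16.8 mm: the cube is not intersected at this z (z outside [0, 14]); the r=12 sphere at (9, 14.5) contributes a regular 12-gon of circumradius √(12²−0.2²) = 11.998; the cone at (9, -1.5) does not reach this height (z outside [3, 11.5]); Combining (union): only the r=12 sphere at (9, 14.5) is present, so the union is just that shape — 1 connected region; (rotated 70° about Z; rotation is an isometry so areas/perimeters/island counts are preserved). The outline is a single polygon with 12 vertices. Extrusion per mm of travel: 0.6 × 0.24 / (π × 0.875²) = 0.059868. Accumulating E over each segment gives final E = 4.4620.

G0 X-22.36 Y11.33 Z16.80
G1 X-19.74 Y5.70 E0.3718
G1 X-14.65 Y2.14 E0.7436
G1 X-8.46 Y1.60 E1.1156
G1 X-2.83 Y4.23 E1.4876
G1 X0.73 Y9.31 E1.8590
G1 X1.27 Y15.50 E2.2310
G1 X-1.36 Y21.13 E2.6030
G1 X-6.44 Y24.69 E2.9744
G1 X-12.63 Y25.23 E3.3464
G1 X-18.26 Y22.61 E3.7182
G1 X-21.82 Y17.52 E4.0900
G1 X-22.36 Y11.33 E4.4620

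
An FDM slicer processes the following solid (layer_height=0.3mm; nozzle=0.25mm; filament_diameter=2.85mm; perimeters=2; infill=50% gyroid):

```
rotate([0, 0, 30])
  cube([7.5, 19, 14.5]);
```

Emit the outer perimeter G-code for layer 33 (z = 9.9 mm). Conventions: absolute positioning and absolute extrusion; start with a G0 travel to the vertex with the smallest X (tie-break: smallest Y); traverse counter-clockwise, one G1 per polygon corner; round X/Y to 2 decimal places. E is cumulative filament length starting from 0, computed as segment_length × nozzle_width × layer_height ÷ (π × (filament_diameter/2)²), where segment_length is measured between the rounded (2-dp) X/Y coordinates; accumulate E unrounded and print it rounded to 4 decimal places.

G0 X-9.50 Y16.45 Z9.90
G1 X0.00 Y0.00 E0.2233
G1 X6.50 Y3.75 E0.3116
G1 X-3.00 Y20.20 E0.5349
G1 X-9.50 Y16.45 E0.6231

At z = 9.9 mm: the cube (footprint 7.5×19) is included at this height; (whole slice rotated 30° about Z — lengths, areas and connectivity unchanged). The outline is a single polygon with 4 vertices. Extrusion per mm of travel: 0.25 × 0.3 / (π × 1.425²) = 0.011757. Accumulating E over each segment gives final E = 0.6231.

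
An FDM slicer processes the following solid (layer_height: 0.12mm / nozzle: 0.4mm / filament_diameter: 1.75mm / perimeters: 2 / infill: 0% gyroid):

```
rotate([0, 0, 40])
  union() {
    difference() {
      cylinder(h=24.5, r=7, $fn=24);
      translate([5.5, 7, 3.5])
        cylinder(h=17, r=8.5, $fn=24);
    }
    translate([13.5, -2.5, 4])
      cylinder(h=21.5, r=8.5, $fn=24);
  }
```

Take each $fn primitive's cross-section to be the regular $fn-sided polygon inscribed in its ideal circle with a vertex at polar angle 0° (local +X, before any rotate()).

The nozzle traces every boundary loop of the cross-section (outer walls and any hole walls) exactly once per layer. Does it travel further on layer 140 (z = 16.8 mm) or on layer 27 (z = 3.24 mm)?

Layer 140 (z = 16.8): the r=7 cylinder gives a regular 24-gon of circumradius 7 (constant along its height) (perimeter = 2·24·7.000·sin(180°/24) = 43.86 mm); the r=8.5 cylinder at (5.5, 7) contributes a regular 24-gon of circumradius 8.5 (perimeter = 2·24·8.500·sin(180°/24) = 53.25 mm); After the difference (first − rest): starting from the r=7 cylinder, the r=8.5 cylinder at (5.5, 7) partially overlaps it — only the 56.88 mm² overlap (of its 224.40 mm²) is removed, clipping the outline — boundary = 42.49 mm; the r=8.5 cylinder at (13.5, -2.5) contributes a regular 24-gon of circumradius 8.5 (perimeter = 2·24·8.500·sin(180°/24) = 53.25 mm); Combining (union): the regions partially overlap (shared area 3.41 mm²), so the edge portions inside another operand are dropped and the merged outline is re-measured after clipping — boundary = 87.31 mm; (rotated 40° about Z; rotation is an isometry so areas/perimeters/island counts are preserved). So its perimeter = 87.31 mm. Layer 27 (z = 3.24): the cylinder: section is a regular 24-gon, circumradius r=7 (perimeter = 2·24·7.000·sin(180°/24) = 43.86 mm); the cylinder at (5.5, 7) is absent (z outside [3.5, 20.5]); Subtracting the remaining from the first: none of the subtracted shapes is present at this height, so the r=7 cylinder is unchanged — boundary = 43.86 mm; the cylinder at (13.5, -2.5) does not reach this height (z outside [4, 25.5]); Merging all regions: only the result so far is present, so the union is just that shape — boundary = 43.86 mm; (whole slice rotated 40° about Z — lengths, areas and connectivity unchanged). So its perimeter = 43.86 mm. Layer 140 is larger (87.31 vs 43.86 mm).

layer 140 (z = 16.8 mm)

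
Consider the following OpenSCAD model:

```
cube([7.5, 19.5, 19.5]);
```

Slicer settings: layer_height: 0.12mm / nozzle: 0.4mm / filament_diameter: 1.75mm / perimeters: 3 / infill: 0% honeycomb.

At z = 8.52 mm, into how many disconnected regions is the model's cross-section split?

At z = 8.52 mm: the cube is present — its section is the full 7.5×19.5 rectangle. The result has 1 disconnected region.

1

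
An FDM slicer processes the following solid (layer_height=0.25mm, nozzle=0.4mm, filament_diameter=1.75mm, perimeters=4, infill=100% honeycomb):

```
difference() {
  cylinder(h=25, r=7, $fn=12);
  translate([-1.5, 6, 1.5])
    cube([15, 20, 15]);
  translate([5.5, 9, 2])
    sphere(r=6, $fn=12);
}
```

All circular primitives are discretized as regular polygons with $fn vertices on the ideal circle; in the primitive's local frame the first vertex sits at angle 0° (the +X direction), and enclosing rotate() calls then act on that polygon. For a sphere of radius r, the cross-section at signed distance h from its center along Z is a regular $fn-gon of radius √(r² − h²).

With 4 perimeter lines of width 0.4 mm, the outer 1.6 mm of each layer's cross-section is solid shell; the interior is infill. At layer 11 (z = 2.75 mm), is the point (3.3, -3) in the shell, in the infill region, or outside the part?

infill

At z = 2.75 mm: the cylinder: section is a regular 12-gon, circumradius r=7; the cube at (-1.5, 6) is present — its section is the full 15×20 rectangle; the sphere at (5.5, 9): section is a regular 12-gon, circumradius = √(r²−h²) = √(6²−0.75²) = 5.953; Subtracting the remaining from the first: starting from the r=7 cylinder, the 15×20 cube at (-1.5, 6) partially overlaps it — only the 3.06 mm² overlap (of its 300.00 mm²) is removed, clipping the outline; the r=6 sphere at (5.5, 9) partially overlaps it — only the 8.43 mm² overlap (of its 106.31 mm²) is removed, clipping the outline — 1 connected region. Overall, the cross-section is a single solid region. The nearest boundary edge runs (6.06, -3.50)→(3.50, -6.06); distance from the point to it = 2.31 mm. The point is inside the cross-section and 2.31 mm from the nearest boundary — more than the 1.6 mm shell width (4 × 0.4), so it's in the infill interior.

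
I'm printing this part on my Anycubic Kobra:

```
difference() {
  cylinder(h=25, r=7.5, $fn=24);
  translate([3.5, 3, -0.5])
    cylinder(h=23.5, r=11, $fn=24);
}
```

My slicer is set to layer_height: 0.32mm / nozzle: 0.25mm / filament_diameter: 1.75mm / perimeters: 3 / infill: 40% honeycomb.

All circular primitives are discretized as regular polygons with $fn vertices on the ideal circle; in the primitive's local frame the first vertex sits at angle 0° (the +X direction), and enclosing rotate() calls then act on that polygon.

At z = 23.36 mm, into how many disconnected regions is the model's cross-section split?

At z = 23.36 mm: the r=7.5 cylinder gives a regular 24-gon of circumradius 7.5 (constant along its height); the cylinder at (3.5, 3) does not reach this height (z outside [-0.5, 23]); Subtracting the remaining from the first: none of the subtracted shapes is present at this height, so the r=7.5 cylinder is unchanged — 1 connected region. The result has 1 disconnected region.

1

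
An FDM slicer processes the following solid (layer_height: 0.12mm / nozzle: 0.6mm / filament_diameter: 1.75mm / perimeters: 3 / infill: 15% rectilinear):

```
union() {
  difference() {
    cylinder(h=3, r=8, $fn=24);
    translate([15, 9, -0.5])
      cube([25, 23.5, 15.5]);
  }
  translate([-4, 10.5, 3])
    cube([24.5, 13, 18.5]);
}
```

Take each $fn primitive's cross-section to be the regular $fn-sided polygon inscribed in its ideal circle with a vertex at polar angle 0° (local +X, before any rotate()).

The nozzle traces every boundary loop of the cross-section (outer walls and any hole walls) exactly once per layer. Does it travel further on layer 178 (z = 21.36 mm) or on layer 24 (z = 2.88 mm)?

layer 178 (z = 21.36 mm)

Layer 178 (z = 21.36): the cylinder is absent (z outside [0, 3]); the cube at (15, 9) does not reach this height (z outside [-0.5, 15]); After the difference (first − rest): the first operand is absent here, so nothing remains; the cube at (-4, 10.5) is present — its section is the full 24.5×13 rectangle (perimeter 75.00 mm); Merging all regions: only the 24.5×13 cube at (-4, 10.5) is present, so the union is just that shape — boundary = 75.00 mm. So its perimeter = 75.00 mm. Layer 24 (z = 2.88): the r=8 cylinder gives a regular 24-gon of circumradius 8 (constant along its height) (perimeter = 2·24·8.000·sin(180°/24) = 50.12 mm); the cube at (15, 9) is present — its section is the full 25×23.5 rectangle (perimeter 97.00 mm); After the difference (first − rest): starting from the r=8 cylinder, the 25×23.5 cube at (15, 9) misses the remaining region (no effect) — boundary = 50.12 mm; the cube at (-4, 10.5) does not reach this height (z outside [3, 21.5]); Combining (union): only the result so far is present, so the union is just that shape — boundary = 50.12 mm. So its perimeter = 50.12 mm. Layer 178 is larger (75.00 vs 50.12 mm).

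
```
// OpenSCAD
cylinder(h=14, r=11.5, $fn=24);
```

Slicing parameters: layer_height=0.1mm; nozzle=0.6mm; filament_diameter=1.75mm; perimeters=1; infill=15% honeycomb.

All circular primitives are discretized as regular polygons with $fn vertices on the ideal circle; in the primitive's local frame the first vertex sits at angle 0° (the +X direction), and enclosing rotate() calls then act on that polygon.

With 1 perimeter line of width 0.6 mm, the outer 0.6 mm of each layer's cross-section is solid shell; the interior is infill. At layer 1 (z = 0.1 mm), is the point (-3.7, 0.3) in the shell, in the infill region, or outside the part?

infill

At z = 0.1 mm: the cylinder: section is a regular 24-gon, circumradius r=11.5. Overall, the cross-section is a single solid region. The nearest boundary edge runs (-11.11, 2.98)→(-11.50, 0.00); distance from the point to it = 7.69 mm. The point is inside the cross-section and 7.69 mm from the nearest boundary — more than the 0.6 mm shell width (1 × 0.6), so it's in the infill interior.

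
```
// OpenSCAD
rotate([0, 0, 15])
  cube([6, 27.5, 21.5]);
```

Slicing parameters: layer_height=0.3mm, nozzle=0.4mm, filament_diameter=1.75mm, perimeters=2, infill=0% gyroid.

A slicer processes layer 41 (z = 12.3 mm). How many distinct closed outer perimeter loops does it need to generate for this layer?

1

At z = 12.3 mm: the 6×27.5 cube contributes its full rectangle; (whole slice rotated 15° about Z — lengths, areas and connectivity unchanged). The result has 1 disconnected region.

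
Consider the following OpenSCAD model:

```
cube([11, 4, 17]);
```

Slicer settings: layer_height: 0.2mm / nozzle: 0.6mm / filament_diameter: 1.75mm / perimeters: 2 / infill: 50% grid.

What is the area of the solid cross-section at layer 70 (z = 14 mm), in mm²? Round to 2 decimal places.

44.00 mm²

At z = 14 mm: the cube is present — its section is the full 11×4 rectangle (area 44.00 mm²). Overall, the cross-section is a single solid region. Net area = 44.00 mm².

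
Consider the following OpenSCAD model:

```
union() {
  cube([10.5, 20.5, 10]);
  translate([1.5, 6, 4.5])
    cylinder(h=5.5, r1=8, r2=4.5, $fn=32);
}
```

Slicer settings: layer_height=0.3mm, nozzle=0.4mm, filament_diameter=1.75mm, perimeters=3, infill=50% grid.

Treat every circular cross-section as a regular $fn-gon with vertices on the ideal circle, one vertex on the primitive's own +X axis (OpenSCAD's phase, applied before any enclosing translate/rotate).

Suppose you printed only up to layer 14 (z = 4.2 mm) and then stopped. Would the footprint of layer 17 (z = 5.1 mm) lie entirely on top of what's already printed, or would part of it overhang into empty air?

part overhangs

Compare the two slices. At z = 4.2: the cube (footprint 10.5×20.5) is included at this height (area 215.25 mm²); the cone at (1.5, 6) is absent (z outside [4.5, 10]); Combining (union): only the 10.5×20.5 cube is present, so the union is just that shape — area = 215.25 mm². At z = 5.1: the cube is present — its section is the full 10.5×20.5 rectangle (area 215.25 mm²); the cone at (1.5, 6) contributes a regular 32-gon of circumradius 7.618 (interpolated between r1=8 and r2=4.5 at t=0.109) (area = (32/2)·7.618²·sin(360°/32) = 181.16 mm²); Taking the union: the regions partially overlap — summed areas 396.41 mm² minus the doubly-counted overlap 105.83 mm² gives 290.57 mm² — area = 290.57 mm². Checking containment: at z = 5.1 the cross-section extends beyond the z = 4.2 cross-section by about 75.32 mm².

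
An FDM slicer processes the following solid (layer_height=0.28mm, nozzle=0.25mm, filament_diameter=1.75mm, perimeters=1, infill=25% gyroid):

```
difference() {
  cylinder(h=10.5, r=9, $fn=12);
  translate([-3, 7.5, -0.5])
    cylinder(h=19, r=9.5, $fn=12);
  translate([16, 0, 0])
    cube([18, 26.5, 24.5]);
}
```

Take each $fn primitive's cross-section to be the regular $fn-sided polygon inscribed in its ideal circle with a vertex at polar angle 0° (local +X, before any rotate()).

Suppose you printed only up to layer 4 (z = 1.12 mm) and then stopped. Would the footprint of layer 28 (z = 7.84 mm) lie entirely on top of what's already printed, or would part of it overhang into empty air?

Compare the two slices. At z = 1.12: the r=9 cylinder contributes a regular 12-gon of circumradius 9 (area = (12/2)·9.000²·sin(360°/12) = 243.00 mm²); the cylinder at (-3, 7.5): section is a regular 12-gon, circumradius r=9.5 (area = (12/2)·9.500²·sin(360°/12) = 270.75 mm²); the 18×26.5 cube at (16, 0) contributes its full rectangle (area 477.00 mm²); Taking the first minus the rest: starting from the r=9 cylinder (243.00 mm²), the r=9.5 cylinder at (-3, 7.5) partially overlaps it — only the 115.50 mm² overlap (of its 270.75 mm²) is removed, clipping the outline; the 18×26.5 cube at (16, 0) misses the remaining region (no effect) — area = 127.50 mm². At z = 7.84: the r=9 cylinder gives a regular 12-gon of circumradius 9 (constant along its height) (area = (12/2)·9.000²·sin(360°/12) = 243.00 mm²); the r=9.5 cylinder at (-3, 7.5) contributes a regular 12-gon of circumradius 9.5 (area = (12/2)·9.500²·sin(360°/12) = 270.75 mm²); the cube at (16, 0) is present — its section is the full 18×26.5 rectangle (area 477.00 mm²); After the difference (first − rest): starting from the r=9 cylinder (243.00 mm²), the r=9.5 cylinder at (-3, 7.5) partially overlaps it — only the 115.50 mm² overlap (of its 270.75 mm²) is removed, clipping the outline; the 18×26.5 cube at (16, 0) misses the remaining region (no effect) — area = 127.50 mm². Checking containment: the cross-section at z = 7.84 is a subset of the cross-section at z = 1.12.

entirely on top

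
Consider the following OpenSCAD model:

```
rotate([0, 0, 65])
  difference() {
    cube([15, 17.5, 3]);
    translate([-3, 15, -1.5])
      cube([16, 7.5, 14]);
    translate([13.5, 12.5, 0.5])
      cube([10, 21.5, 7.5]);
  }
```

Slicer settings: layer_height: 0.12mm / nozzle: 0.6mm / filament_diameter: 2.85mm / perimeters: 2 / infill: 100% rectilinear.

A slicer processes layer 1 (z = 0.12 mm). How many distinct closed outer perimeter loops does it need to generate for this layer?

At z = 0.12 mm: the 15×17.5 cube contributes its full rectangle; the cube at (-3, 15) (footprint 16×7.5) is included at this height; the cube at (13.5, 12.5) does not reach this height (z outside [0.5, 8]); Taking the first minus the rest: starting from the 15×17.5 cube, the 16×7.5 cube at (-3, 15) partially overlaps it — only the 32.50 mm² overlap (of its 120.00 mm²) is removed, clipping the outline — 1 connected region; (whole slice rotated 65° about Z — lengths, areas and connectivity unchanged). The result has 1 disconnected region.

1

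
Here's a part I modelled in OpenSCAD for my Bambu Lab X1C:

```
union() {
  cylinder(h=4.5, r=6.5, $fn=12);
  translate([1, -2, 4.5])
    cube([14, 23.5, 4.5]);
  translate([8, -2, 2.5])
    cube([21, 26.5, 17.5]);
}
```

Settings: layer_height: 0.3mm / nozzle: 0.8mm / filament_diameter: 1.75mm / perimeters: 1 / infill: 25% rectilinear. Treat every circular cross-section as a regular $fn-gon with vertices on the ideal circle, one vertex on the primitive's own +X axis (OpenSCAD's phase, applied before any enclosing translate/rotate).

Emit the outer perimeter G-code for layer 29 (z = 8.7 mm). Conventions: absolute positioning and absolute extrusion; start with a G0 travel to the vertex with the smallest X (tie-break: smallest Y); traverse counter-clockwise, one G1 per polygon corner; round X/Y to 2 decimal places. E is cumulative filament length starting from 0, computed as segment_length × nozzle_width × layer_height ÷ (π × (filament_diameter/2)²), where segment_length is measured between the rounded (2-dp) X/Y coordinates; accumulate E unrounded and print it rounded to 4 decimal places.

At z = 8.7 mm: the cylinder does not reach this height (z outside [0, 4.5]); the cube at (1, -2) (footprint 14×23.5) is included at this height; the cube at (8, -2) is present — its section is the full 21×26.5 rectangle; Taking the union: the regions partially overlap (shared area 164.50 mm²), so overlapping operands fuse into one piece — 1 connected region. The outline is a single polygon with 6 vertices. Extrusion per mm of travel: 0.8 × 0.3 / (π × 0.875²) = 0.099780. Accumulating E over each segment gives final E = 10.8761.

G0 X1.00 Y-2.00 Z8.70
G1 X29.00 Y-2.00 E2.7939
G1 X29.00 Y24.50 E5.4380
G1 X8.00 Y24.50 E7.5334
G1 X8.00 Y21.50 E7.8328
G1 X1.00 Y21.50 E8.5312
G1 X1.00 Y-2.00 E10.8761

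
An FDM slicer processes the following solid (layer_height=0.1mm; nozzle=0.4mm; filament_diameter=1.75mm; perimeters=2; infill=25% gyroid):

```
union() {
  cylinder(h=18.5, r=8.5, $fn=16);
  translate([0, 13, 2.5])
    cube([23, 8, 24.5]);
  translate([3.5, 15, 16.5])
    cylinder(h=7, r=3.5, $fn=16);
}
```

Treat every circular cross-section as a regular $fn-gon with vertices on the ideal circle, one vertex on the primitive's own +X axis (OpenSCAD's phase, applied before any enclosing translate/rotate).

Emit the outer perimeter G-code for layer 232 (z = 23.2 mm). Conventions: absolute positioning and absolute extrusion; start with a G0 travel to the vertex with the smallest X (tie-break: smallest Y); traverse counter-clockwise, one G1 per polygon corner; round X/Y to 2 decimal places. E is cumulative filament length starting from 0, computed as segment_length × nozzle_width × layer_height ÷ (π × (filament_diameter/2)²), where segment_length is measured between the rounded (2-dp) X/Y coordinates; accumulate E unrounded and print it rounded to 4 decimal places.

G0 X0.00 Y13.00 Z23.20
G1 X0.71 Y13.00 E0.0118
G1 X1.03 Y12.53 E0.0213
G1 X2.16 Y11.77 E0.0439
G1 X3.50 Y11.50 E0.0666
G1 X4.84 Y11.77 E0.0894
G1 X5.97 Y12.53 E0.1120
G1 X6.29 Y13.00 E0.1215
G1 X23.00 Y13.00 E0.3994
G1 X23.00 Y21.00 E0.5324
G1 X0.00 Y21.00 E0.9149
G1 X0.00 Y13.00 E1.0479

At z = 23.2 mm: the cylinder is not intersected at this z (z outside [0, 18.5]); the cube at (0, 13) (footprint 23×8) is included at this height; the r=3.5 cylinder at (3.5, 15) gives a regular 16-gon of circumradius 3.5 (constant along its height); Merging all regions: the regions partially overlap (shared area 31.75 mm²), so overlapping operands fuse into one piece — 1 connected region. The outline is a single polygon with 11 vertices. Extrusion per mm of travel: 0.4 × 0.1 / (π × 0.875²) = 0.016630. Accumulating E over each segment gives final E = 1.0479.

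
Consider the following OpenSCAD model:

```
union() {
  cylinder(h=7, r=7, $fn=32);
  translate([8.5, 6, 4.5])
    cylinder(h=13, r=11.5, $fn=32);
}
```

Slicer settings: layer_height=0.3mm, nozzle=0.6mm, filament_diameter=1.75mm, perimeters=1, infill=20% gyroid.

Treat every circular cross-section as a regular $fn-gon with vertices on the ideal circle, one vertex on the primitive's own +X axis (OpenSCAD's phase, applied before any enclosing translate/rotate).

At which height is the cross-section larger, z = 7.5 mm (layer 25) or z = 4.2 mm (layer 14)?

layer 25 (z = 7.5 mm)

Layer 25 (z = 7.5): the cylinder is not intersected at this z (z outside [0, 7]); the cylinder at (8.5, 6): section is a regular 32-gon, circumradius r=11.5 (area = (32/2)·11.500²·sin(360°/32) = 412.81 mm²); Combining (union): only the r=11.5 cylinder at (8.5, 6) is present, so the union is just that shape — area = 412.81 mm². So its area = 412.81 mm². Layer 14 (z = 4.2): the r=7 cylinder gives a regular 32-gon of circumradius 7 (constant along its height) (area = (32/2)·7.000²·sin(360°/32) = 152.95 mm²); the cylinder at (8.5, 6) is not intersected at this z (z outside [4.5, 17.5]); Combining (union): only the r=7 cylinder is present, so the union is just that shape — area = 152.95 mm². So its area = 152.95 mm². Layer 25 is larger (412.81 vs 152.95 mm²).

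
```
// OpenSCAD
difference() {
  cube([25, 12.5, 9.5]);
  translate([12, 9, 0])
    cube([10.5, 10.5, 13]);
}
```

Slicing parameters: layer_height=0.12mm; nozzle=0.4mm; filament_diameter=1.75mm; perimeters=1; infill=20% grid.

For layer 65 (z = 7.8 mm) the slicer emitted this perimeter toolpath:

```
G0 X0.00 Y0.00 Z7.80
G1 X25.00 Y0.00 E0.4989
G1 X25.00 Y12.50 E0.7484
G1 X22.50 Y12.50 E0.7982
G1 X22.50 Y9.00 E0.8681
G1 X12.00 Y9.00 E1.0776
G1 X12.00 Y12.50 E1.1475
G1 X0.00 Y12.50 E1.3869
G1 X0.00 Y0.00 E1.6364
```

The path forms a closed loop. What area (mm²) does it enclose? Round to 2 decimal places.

275.75 mm²

Apply the shoelace formula to the sequence of (X, Y) vertices; enclosed area = 275.75 mm².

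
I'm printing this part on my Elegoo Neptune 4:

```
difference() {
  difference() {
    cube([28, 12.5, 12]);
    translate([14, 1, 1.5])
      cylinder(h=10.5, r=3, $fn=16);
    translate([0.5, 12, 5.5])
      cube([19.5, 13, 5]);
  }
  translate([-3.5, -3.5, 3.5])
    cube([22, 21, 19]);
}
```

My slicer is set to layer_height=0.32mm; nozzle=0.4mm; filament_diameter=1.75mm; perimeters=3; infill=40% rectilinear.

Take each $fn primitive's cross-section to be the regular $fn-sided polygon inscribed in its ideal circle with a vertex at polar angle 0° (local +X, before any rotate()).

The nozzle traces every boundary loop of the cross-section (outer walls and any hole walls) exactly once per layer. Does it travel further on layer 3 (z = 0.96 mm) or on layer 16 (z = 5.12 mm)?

Layer 3 (z = 0.96): the cube (footprint 28×12.5) is included at this height (perimeter 81.00 mm); the cylinder at (14, 1) is not intersected at this z (z outside [1.5, 12]); the cube at (0.5, 12) does not reach this height (z outside [5.5, 10.5]); Subtracting the remaining from the first: none of the subtracted shapes is present at this height, so the 28×12.5 cube is unchanged — boundary = 81.00 mm; the cube at (-3.5, -3.5) does not reach this height (z outside [3.5, 22.5]); After the difference (first − rest): none of the subtracted shapes is present at this height, so the result so far is unchanged — boundary = 81.00 mm. So its perimeter = 81.00 mm. Layer 16 (z = 5.12): the cube is present — its section is the full 28×12.5 rectangle (perimeter 81.00 mm); the r=3 cylinder at (14, 1) gives a regular 16-gon of circumradius 3 (constant along its height) (perimeter = 2·16·3.000·sin(180°/16) = 18.73 mm); the cube at (0.5, 12) does not reach this height (z outside [5.5, 10.5]); Taking the first minus the rest: starting from the 28×12.5 cube, the r=3 cylinder at (14, 1) partially overlaps it — only the 19.58 mm² overlap (of its 27.55 mm²) is removed, clipping the outline — boundary = 86.80 mm; the cube at (-3.5, -3.5) (footprint 22×21) is included at this height (perimeter 86.00 mm); Subtracting the remaining from the first: starting from that combined region, the 22×21 cube at (-3.5, -3.5) partially overlaps it — only the 211.67 mm² overlap (of its 462.00 mm²) is removed, clipping the outline — boundary = 44.00 mm. So its perimeter = 44.00 mm. Layer 3 is larger (81.00 vs 44.00 mm).

layer 3 (z = 0.96 mm)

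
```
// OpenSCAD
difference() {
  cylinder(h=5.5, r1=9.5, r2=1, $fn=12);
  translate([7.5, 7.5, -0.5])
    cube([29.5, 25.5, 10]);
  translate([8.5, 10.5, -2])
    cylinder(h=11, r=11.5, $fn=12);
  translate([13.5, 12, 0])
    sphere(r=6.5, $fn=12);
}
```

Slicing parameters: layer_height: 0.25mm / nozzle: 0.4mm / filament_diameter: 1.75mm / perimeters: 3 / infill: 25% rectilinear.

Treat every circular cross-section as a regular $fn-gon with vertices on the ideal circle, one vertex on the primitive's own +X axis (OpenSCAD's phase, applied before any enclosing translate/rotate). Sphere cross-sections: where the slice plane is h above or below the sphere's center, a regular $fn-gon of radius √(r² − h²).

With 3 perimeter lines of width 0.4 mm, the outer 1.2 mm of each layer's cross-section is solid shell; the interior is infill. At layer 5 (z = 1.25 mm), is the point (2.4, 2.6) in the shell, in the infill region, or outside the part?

At z = 1.25 mm: the cone (r1=9.5→r2=1) has section circumradius 7.568 here — a regular 12-gon; the cube at (7.5, 7.5) is present — its section is the full 29.5×25.5 rectangle; the cylinder at (8.5, 10.5): section is a regular 12-gon, circumradius r=11.5; the r=6.5 sphere at (13.5, 12) slices to a regular 12-gon of circumradius 6.379 (√(r²−h²) with h=1.25 from center); Subtracting the remaining from the first: starting from the cone, the 29.5×25.5 cube at (7.5, 7.5) misses the remaining region (no effect); the r=11.5 cylinder at (8.5, 10.5) partially overlaps it — only the 43.75 mm² overlap (of its 396.75 mm²) is removed, clipping the outline; the r=6.5 sphere at (13.5, 12) misses the remaining region (no effect) — 1 connected region. Overall, the cross-section is a single solid region. The nearest boundary edge runs (-1.46, 4.75)→(2.75, 0.54); distance from the point to it = 1.21 mm. The point is not inside any of the regions above, so it lies outside the cross-section (1.21 mm from the nearest boundary).

outside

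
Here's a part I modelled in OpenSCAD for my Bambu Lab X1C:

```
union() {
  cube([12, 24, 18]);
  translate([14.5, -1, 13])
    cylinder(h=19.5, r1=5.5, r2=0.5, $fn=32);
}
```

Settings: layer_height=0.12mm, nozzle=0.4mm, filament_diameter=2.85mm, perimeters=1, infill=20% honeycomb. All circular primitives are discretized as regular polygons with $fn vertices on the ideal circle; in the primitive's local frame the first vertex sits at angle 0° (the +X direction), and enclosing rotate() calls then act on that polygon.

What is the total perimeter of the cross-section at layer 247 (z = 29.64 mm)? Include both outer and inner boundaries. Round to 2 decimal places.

7.74 mm

At z = 29.64 mm: the cube is not intersected at this z (z outside [0, 18]); the cone at (14.5, -1) contributes a regular 32-gon of circumradius 1.233 (interpolated between r1=5.5 and r2=0.5 at t=0.853) (perimeter = 2·32·1.233·sin(180°/32) = 7.74 mm); Combining (union): only the cone at (14.5, -1) is present, so the union is just that shape — boundary = 7.74 mm. Overall, the cross-section is a single solid region. Total boundary length (outer) = 7.74 mm.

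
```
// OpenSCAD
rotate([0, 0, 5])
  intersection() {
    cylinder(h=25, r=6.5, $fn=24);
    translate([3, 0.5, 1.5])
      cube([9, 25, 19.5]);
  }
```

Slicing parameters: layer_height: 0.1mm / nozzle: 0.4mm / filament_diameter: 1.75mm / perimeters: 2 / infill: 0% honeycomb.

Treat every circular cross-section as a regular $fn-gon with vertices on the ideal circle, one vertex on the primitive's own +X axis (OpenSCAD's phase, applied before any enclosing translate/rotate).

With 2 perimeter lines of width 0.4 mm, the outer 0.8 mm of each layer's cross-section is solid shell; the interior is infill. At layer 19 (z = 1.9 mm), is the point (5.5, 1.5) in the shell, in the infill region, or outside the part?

At z = 1.9 mm: the r=6.5 cylinder gives a regular 24-gon of circumradius 6.5 (constant along its height); the cube at (3, 0.5) (footprint 9×25) is included at this height; Keeping only the common overlap: the 9×25 cube at (3, 0.5) partially overlaps the r=6.5 cylinder; clipping to the common part keeps 12.41 mm² — 1 connected region; (whole slice rotated 5° about Z — lengths, areas and connectivity unchanged). Overall, the cross-section is a single solid region. Undo the 5° rotation: the query point maps to (5.610, 1.015) in the un-rotated model frame. The nearest boundary edge runs (6.43, 0.50)→(3.00, 0.50); distance from the point to it = 0.51 mm. The point is inside the cross-section, 0.51 mm from the nearest boundary — within the 0.8 mm shell band (2 × 0.4).

shell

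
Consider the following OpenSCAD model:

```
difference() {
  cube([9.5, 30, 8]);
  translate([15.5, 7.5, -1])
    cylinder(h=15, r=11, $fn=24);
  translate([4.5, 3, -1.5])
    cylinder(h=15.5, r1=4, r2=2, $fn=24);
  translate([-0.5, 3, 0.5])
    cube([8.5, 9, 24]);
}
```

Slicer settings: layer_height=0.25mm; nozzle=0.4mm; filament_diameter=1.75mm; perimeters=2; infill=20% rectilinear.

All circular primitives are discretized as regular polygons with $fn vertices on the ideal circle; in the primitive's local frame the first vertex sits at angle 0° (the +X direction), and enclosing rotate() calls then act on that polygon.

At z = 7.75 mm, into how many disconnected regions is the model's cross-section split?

2

At z = 7.75 mm: the cube is present — its section is the full 9.5×30 rectangle; the r=11 cylinder at (15.5, 7.5) contributes a regular 24-gon of circumradius 11; the cone at (4.5, 3) contributes a regular 24-gon of circumradius 2.806 (interpolated between r1=4 and r2=2 at t=0.597); the cube at (-0.5, 3) (footprint 8.5×9) is included at this height; Taking the first minus the rest: starting from the 9.5×30 cube, the r=11 cylinder at (15.5, 7.5) partially overlaps it — only the 61.80 mm² overlap (of its 375.81 mm²) is removed, clipping the outline; the cone at (4.5, 3) partially overlaps it — only the 17.92 mm² overlap (of its 24.46 mm²) is removed, clipping the outline; the 8.5×9 cube at (-0.5, 3) partially overlaps it — only the 36.30 mm² overlap (of its 76.50 mm²) is removed, clipping the outline — 2 connected regions. The result has 2 disconnected regions.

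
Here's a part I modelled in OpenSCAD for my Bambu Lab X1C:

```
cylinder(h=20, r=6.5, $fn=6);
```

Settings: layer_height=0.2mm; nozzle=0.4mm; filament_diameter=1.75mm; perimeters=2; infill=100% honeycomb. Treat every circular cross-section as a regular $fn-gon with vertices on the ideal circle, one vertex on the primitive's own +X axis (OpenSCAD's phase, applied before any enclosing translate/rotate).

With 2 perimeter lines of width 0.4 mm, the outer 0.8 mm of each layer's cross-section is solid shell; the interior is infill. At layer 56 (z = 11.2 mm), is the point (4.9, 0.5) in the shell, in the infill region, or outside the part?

At z = 11.2 mm: the r=6.5 cylinder gives a regular 6-gon of circumradius 6.5 (constant along its height). Overall, the cross-section is a single solid region. The nearest boundary edge runs (6.50, 0.00)→(3.25, 5.63); distance from the point to it = 1.14 mm. The point is inside the cross-section and 1.14 mm from the nearest boundary — more than the 0.8 mm shell width (2 × 0.4), so it's in the infill interior.

infill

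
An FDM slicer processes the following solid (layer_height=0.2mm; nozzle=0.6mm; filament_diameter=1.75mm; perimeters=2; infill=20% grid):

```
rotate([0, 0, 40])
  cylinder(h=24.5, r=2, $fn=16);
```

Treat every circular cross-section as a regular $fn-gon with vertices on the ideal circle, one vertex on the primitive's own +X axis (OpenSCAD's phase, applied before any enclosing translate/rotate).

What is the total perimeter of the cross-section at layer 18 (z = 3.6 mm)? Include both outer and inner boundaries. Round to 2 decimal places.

12.49 mm

At z = 3.6 mm: the r=2 cylinder gives a regular 16-gon of circumradius 2 (constant along its height) (perimeter = 2·16·2.000·sin(180°/16) = 12.49 mm); (rotated 40° about Z; rotation is an isometry so areas/perimeters/island counts are preserved). Overall, the cross-section is a single solid region. Total boundary length (outer) = 12.49 mm.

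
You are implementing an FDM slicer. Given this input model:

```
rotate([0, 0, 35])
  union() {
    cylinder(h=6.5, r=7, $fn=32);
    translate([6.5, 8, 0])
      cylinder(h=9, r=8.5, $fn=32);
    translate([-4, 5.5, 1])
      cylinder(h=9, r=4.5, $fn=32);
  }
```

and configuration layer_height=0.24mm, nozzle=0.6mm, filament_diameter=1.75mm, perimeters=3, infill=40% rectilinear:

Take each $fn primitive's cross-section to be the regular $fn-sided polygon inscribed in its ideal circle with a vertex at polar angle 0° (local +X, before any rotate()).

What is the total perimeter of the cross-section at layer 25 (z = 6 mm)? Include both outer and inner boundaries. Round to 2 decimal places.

At z = 6 mm: the cylinder: section is a regular 32-gon, circumradius r=7 (perimeter = 2·32·7.000·sin(180°/32) = 43.91 mm); the cylinder at (6.5, 8): section is a regular 32-gon, circumradius r=8.5 (perimeter = 2·32·8.500·sin(180°/32) = 53.32 mm); the r=4.5 cylinder at (-4, 5.5) contributes a regular 32-gon of circumradius 4.5 (perimeter = 2·32·4.500·sin(180°/32) = 28.23 mm); Taking the union: the regions partially overlap (shared area 73.04 mm²), so the edge portions inside another operand are dropped and the merged outline is re-measured after clipping — boundary = 75.00 mm; (whole slice rotated 35° about Z — lengths, areas and connectivity unchanged). Overall, the cross-section is a single solid region. Total boundary length (outer) = 75.00 mm.

75.00 mm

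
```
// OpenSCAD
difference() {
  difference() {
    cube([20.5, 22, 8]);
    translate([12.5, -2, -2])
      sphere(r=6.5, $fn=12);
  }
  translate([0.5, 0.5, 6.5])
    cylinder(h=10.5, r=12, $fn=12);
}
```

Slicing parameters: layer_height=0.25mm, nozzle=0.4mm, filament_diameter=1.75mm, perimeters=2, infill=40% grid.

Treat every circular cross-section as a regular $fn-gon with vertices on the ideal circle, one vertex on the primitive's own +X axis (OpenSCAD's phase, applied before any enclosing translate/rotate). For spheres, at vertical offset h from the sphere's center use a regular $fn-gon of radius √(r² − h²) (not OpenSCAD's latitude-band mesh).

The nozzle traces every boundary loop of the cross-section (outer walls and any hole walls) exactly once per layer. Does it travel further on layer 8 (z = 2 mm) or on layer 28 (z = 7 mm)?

Layer 8 (z = 2): the cube is present — its section is the full 20.5×22 rectangle (perimeter 85.00 mm); the r=6.5 sphere at (12.5, -2) slices to a regular 12-gon of circumradius 5.123 (√(r²−h²) with h=4 from center) (perimeter = 2·12·5.123·sin(180°/12) = 31.83 mm); Subtracting the remaining from the first: starting from the 20.5×22 cube, the r=6.5 sphere at (12.5, -2) partially overlaps it — only the 19.95 mm² overlap (of its 78.75 mm²) is removed, clipping the outline — boundary = 87.60 mm; the cylinder at (0.5, 0.5) does not reach this height (z outside [6.5, 17]); Subtracting the remaining from the first: none of the subtracted shapes is present at this height, so that combined region is unchanged — boundary = 87.60 mm. So its perimeter = 87.60 mm. Layer 28 (z = 7): the cube is present — its section is the full 20.5×22 rectangle (perimeter 85.00 mm); the sphere at (12.5, -2) is not intersected at this z (|z−center|=9.000 > r=6.5); Subtracting the remaining from the first: none of the subtracted shapes is present at this height, so the 20.5×22 cube is unchanged — boundary = 85.00 mm; the cylinder at (0.5, 0.5): section is a regular 12-gon, circumradius r=12 (perimeter = 2·12·12.000·sin(180°/12) = 74.54 mm); After the difference (first − rest): starting from the result so far, the r=12 cylinder at (0.5, 0.5) partially overlaps it — only the 120.18 mm² overlap (of its 432.00 mm²) is removed, clipping the outline — boundary = 79.94 mm. So its perimeter = 79.94 mm. Layer 8 is larger (87.60 vs 79.94 mm).

layer 8 (z = 2 mm)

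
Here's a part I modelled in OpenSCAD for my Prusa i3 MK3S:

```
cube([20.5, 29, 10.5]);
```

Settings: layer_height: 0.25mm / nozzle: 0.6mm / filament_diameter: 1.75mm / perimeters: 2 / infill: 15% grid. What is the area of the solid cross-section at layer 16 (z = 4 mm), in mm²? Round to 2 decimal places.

594.50 mm²

At z = 4 mm: the cube is present — its section is the full 20.5×29 rectangle (area 594.50 mm²). Overall, the cross-section is a single solid region. Net area = 594.50 mm².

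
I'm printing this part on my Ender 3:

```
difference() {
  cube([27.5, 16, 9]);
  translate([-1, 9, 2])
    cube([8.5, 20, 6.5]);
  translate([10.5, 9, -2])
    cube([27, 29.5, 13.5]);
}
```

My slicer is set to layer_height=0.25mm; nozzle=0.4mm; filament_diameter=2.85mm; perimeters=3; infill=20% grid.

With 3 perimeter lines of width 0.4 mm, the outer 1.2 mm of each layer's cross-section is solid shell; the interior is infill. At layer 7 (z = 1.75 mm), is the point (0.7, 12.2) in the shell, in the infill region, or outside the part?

shell

At z = 1.75 mm: the cube (footprint 27.5×16) is included at this height; the cube at (-1, 9) does not reach this height (z outside [2, 8.5]); the 27×29.5 cube at (10.5, 9) contributes its full rectangle; Taking the first minus the rest: starting from the 27.5×16 cube, the 27×29.5 cube at (10.5, 9) partially overlaps it — only the 119.00 mm² overlap (of its 796.50 mm²) is removed, clipping the outline — 1 connected region. Overall, the cross-section is a single solid region. The nearest boundary edge runs (0.00, 0.00)→(0.00, 16.00); distance from the point to it = 0.70 mm. The point is inside the cross-section, 0.70 mm from the nearest boundary — within the 1.2 mm shell band (3 × 0.4).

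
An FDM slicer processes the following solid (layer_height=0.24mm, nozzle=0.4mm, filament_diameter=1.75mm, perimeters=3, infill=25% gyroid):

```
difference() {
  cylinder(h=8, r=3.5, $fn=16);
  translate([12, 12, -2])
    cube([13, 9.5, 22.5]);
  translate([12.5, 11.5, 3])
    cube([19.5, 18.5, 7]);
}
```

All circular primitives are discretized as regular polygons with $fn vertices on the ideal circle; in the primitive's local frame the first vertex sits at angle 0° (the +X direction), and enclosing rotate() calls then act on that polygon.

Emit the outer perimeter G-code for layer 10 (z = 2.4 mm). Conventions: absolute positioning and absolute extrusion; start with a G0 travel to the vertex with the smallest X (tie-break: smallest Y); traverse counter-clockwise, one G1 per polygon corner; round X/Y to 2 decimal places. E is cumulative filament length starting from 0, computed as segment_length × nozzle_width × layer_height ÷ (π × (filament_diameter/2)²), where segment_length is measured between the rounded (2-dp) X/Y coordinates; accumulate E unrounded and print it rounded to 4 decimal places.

G0 X-3.50 Y0.00 Z2.40
G1 X-3.23 Y-1.34 E0.0546
G1 X-2.47 Y-2.47 E0.1089
G1 X-1.34 Y-3.23 E0.1633
G1 X0.00 Y-3.50 E0.2178
G1 X1.34 Y-3.23 E0.2724
G1 X2.47 Y-2.47 E0.3267
G1 X3.23 Y-1.34 E0.3811
G1 X3.50 Y0.00 E0.4356
G1 X3.23 Y1.34 E0.4902
G1 X2.47 Y2.47 E0.5445
G1 X1.34 Y3.23 E0.5989
G1 X0.00 Y3.50 E0.6535
G1 X-1.34 Y3.23 E0.7080
G1 X-2.47 Y2.47 E0.7624
G1 X-3.23 Y1.34 E0.8167
G1 X-3.50 Y0.00 E0.8713

At z = 2.4 mm: the cylinder: section is a regular 16-gon, circumradius r=3.5; the 13×9.5 cube at (12, 12) contributes its full rectangle; the cube at (12.5, 11.5) is absent (z outside [3, 10]); Taking the first minus the rest: starting from the r=3.5 cylinder, the 13×9.5 cube at (12, 12) misses the remaining region (no effect) — 1 connected region. The outline is a single polygon with 16 vertices. Extrusion per mm of travel: 0.4 × 0.24 / (π × 0.875²) = 0.039912. Accumulating E over each segment gives final E = 0.8713.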